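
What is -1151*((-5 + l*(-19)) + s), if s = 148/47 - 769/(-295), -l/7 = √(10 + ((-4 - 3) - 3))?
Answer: -12060178/13865 ≈ -869.83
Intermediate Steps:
l = 0 (l = -7*√(10 + ((-4 - 3) - 3)) = -7*√(10 + (-7 - 3)) = -7*√(10 - 10) = -7*√0 = -7*0 = 0)
s = 79803/13865 (s = 148*(1/47) - 769*(-1/295) = 148/47 + 769/295 = 79803/13865 ≈ 5.7557)
-1151*((-5 + l*(-19)) + s) = -1151*((-5 + 0*(-19)) + 79803/13865) = -1151*((-5 + 0) + 79803/13865) = -1151*(-5 + 79803/13865) = -1151*10478/13865 = -12060178/13865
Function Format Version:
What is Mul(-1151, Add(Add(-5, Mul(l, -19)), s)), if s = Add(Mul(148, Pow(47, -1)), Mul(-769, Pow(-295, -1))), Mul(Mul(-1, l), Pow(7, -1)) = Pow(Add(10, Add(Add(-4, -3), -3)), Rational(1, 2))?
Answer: Rational(-12060178, 13865) ≈ -869.83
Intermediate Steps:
l = 0 (l = Mul(-7, Pow(Add(10, Add(Add(-4, -3), -3)), Rational(1, 2))) = Mul(-7, Pow(Add(10, Add(-7, -3)), Rational(1, 2))) = Mul(-7, Pow(Add(10, -10), Rational(1, 2))) = Mul(-7, Pow(0, Rational(1, 2))) = Mul(-7, 0) = 0)
s = Rational(79803, 13865) (s = Add(Mul(148, Rational(1, 47)), Mul(-769, Rational(-1, 295))) = Add(Rational(148, 47), Rational(769, 295)) = Rational(79803, 13865) ≈ 5.7557)
Mul(-1151, Add(Add(-5, Mul(l, -19)), s)) = Mul(-1151, Add(Add(-5, Mul(0, -19)), Rational(79803, 13865))) = Mul(-1151, Add(Add(-5, 0), Rational(79803, 13865))) = Mul(-1151, Add(-5, Rational(79803, 13865))) = Mul(-1151, Rational(10478, 13865)) = Rational(-12060178, 13865)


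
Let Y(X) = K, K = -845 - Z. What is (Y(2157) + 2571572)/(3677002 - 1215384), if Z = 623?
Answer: 1285052/1230809 ≈ 1.0441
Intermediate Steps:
K = -1468 (K = -845 - 1*623 = -845 - 623 = -1468)
Y(X) = -1468
(Y(2157) + 2571572)/(3677002 - 1215384) = (-1468 + 2571572)/(3677002 - 1215384) = 2570104/2461618 = 2570104*(1/2461618) = 1285052/1230809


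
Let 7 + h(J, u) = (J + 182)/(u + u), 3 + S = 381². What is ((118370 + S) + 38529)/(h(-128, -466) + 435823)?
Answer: 140758562/203090229 ≈ 0.69308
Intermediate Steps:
S = 145158 (S = -3 + 381² = -3 + 145161 = 145158)
h(J, u) = -7 + (182 + J)/(2*u) (h(J, u) = -7 + (J + 182)/(u + u) = -7 + (182 + J)/((2*u)) = -7 + (182 + J)*(1/(2*u)) = -7 + (182 + J)/(2*u))
((118370 + S) + 38529)/(h(-128, -466) + 435823) = ((118370 + 145158) + 38529)/((½)*(182 - 128 - 14*(-466))/(-466) + 435823) = (263528 + 38529)/((½)*(-1/466)*(182 - 128 + 6524) + 435823) = 302057/((½)*(-1/466)*6578 + 435823) = 302057/(-3289/466 + 435823) = 302057/(203090229/466) = 302057*(466/203090229) = 140758562/203090229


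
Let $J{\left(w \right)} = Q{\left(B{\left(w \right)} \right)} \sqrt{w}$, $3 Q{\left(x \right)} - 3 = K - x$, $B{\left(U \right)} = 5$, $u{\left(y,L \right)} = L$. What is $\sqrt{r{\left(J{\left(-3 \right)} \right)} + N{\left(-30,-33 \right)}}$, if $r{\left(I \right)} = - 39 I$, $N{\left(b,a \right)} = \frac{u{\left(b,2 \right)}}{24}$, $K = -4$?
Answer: $\frac{\sqrt{3 + 2808 i \sqrt{3}}}{6} \approx 8.2214 + 8.2163 i$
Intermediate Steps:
$Q{\left(x \right)} = - \frac{1}{3} - \frac{x}{3}$ ($Q{\left(x \right)} = 1 + \frac{-4 - x}{3} = 1 - \left(\frac{4}{3} + \frac{x}{3}\right) = - \frac{1}{3} - \frac{x}{3}$)
$N{\left(b,a \right)} = \frac{1}{12}$ ($N{\left(b,a \right)} = \frac{2}{24} = 2 \cdot \frac{1}{24} = \frac{1}{12}$)
$J{\left(w \right)} = - 2 \sqrt{w}$ ($J{\left(w \right)} = \left(- \frac{1}{3} - \frac{5}{3}\right) \sqrt{w} = - 2 \sqrt{w}$)
$\sqrt{r{\left(J{\left(-3 \right)} \right)} + N{\left(-30,-33 \right)}} = \sqrt{- 39 \left(- 2 \sqrt{-3}\right) + \frac{1}{12}} = \sqrt{- 39 \left(- 2 i \sqrt{3}\right) + \frac{1}{12}} = \sqrt{78 i \sqrt{3} + \frac{1}{12}} = \sqrt{\frac{1}{12} + 78 i \sqrt{3}}$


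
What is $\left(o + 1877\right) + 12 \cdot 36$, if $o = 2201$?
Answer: $4510$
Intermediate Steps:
$\left(o + 1877\right) + 12 \cdot 36 = \left(2201 + 1877\right) + 12 \cdot 36 = 4078 + 432 = 4510$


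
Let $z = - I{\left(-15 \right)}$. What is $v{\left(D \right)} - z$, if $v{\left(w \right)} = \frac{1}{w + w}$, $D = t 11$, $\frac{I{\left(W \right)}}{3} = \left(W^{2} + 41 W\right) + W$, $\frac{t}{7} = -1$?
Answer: $- \frac{187111}{154} \approx -1215.0$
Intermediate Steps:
$t = -7$ ($t = 7 \left(-1\right) = -7$)
$I{\left(W \right)} = 3 W^{2} + 126 W$ ($I{\left(W \right)} = 3 \left(\left(W^{2} + 41 W\right) + W\right) = 3 \left(W^{2} + 42 W\right) = 3 W^{2} + 126 W$)
$D = -77$ ($D = \left(-7\right) 11 = -77$)
$v{\left(w \right)} = \frac{1}{2 w}$
$z = 1215$ ($z = - 3 \left(-15\right) \left(42 - 15\right) = - 3 \left(-15\right) 27 = \left(-1\right) \left(-1215\right) = 1215$)
$v{\left(D \right)} - z = \frac{1}{2 \left(-77\right)} - 1215 = \frac{1}{2} \left(- \frac{1}{77}\right) - 1215 = - \frac{1}{154} - 1215 = - \frac{187111}{154}$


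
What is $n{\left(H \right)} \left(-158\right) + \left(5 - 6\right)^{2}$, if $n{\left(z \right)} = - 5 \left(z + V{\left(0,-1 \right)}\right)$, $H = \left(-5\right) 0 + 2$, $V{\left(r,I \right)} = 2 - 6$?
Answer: $-1579$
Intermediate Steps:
$V{\left(r,I \right)} = -4$ ($V{\left(r,I \right)} = 2 - 6 = -4$)
$H = 2$ ($H = 0 + 2 = 2$)
$n{\left(z \right)} = 20 - 5 z$ ($n{\left(z \right)} = - 5 \left(z - 4\right) = - 5 \left(-4 + z\right) = 20 - 5 z$)
$n{\left(H \right)} \left(-158\right) + \left(5 - 6\right)^{2} = \left(20 - 10\right) \left(-158\right) + \left(5 - 6\right)^{2} = \left(20 - 10\right) \left(-158\right) + \left(-1\right)^{2} = 10 \left(-158\right) + 1 = -1580 + 1 = -1579$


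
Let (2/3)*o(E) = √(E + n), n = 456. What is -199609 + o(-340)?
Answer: -199609 + 3*√29 ≈ -1.9959e+5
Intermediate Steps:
o(E) = 3*√(456 + E)/2 (o(E) = 3*√(E + 456)/2 = 3*√(456 + E)/2)
-199609 + o(-340) = -199609 + 3*√(456 - 340)/2 = -199609 + 3*√116/2 = -199609 + 3*(2*√29)/2 = -199609 + 3*√29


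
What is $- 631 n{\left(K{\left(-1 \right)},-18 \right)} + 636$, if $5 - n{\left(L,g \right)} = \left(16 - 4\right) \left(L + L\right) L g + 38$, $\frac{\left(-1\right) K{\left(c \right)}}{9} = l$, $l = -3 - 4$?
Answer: $-1081896189$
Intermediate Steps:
$l = -7$
$K{\left(c \right)} = 63$ ($K{\left(c \right)} = \left(-9\right) \left(-7\right) = 63$)
$n{\left(L,g \right)} = -33 - 24 g L^{2}$ ($n{\left(L,g \right)} = 5 - \left(\left(16 - 4\right) \left(L + L\right) L g + 38\right) = 5 - \left(12 \cdot 2 L L g + 38\right) = 5 - \left(24 L L g + 38\right) = 5 - \left(24 L^{2} g + 38\right) = 5 - \left(24 g L^{2} + 38\right) = 5 - \left(38 + 24 g L^{2}\right) = -33 - 24 g L^{2}$)
$- 631 n{\left(K{\left(-1 \right)},-18 \right)} + 636 = - 631 \left(-33 - - 432 \cdot 63^{2}\right) + 636 = - 631 \left(-33 - \left(-432\right) 3969\right) + 636 = - 631 \left(-33 + 1714608\right) + 636 = \left(-631\right) 1714575 + 636 = -1081896825 + 636 = -1081896189$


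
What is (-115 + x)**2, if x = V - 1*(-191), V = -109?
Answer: 1089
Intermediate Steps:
x = 82 (x = -109 - 1*(-191) = -109 + 191 = 82)
(-115 + x)**2 = (-115 + 82)**2 = (-33)**2 = 1089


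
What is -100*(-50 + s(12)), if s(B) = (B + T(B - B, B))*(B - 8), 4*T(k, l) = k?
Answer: 200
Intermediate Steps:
T(k, l) = k/4
s(B) = B*(-8 + B) (s(B) = (B + (B - B)/4)*(B - 8) = (B + (1/4)*0)*(-8 + B) = (B + 0)*(-8 + B) = B*(-8 + B))
-100*(-50 + s(12)) = -100*(-50 + 12*(-8 + 12)) = -100*(-50 + 12*4) = -100*(-50 + 48) = -100*(-2) = 200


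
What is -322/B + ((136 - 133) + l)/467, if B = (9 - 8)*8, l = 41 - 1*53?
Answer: -75223/1868 ≈ -40.269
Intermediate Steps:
l = -12 (l = 41 - 53 = -12)
B = 8 (B = 1*8 = 8)
-322/B + ((136 - 133) + l)/467 = -322/8 + ((136 - 133) - 12)/467 = -322*⅛ + (3 - 12)*(1/467) = -161/4 - 9*1/467 = -161/4 - 9/467 = -75223/1868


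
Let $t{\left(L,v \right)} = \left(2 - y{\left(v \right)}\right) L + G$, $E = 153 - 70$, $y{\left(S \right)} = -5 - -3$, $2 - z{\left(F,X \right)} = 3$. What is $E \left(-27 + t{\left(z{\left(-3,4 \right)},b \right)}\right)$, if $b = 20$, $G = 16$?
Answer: $-1245$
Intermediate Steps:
$z{\left(F,X \right)} = -1$ ($z{\left(F,X \right)} = 2 - 3 = -1$)
$y{\left(S \right)} = -2$ ($y{\left(S \right)} = -5 + 3 = -2$)
$E = 83$
$t{\left(L,v \right)} = 16 + 4 L$ ($t{\left(L,v \right)} = \left(2 - -2\right) L + 16 = \left(2 + 2\right) L + 16 = 4 L + 16 = 16 + 4 L$)
$E \left(-27 + t{\left(z{\left(-3,4 \right)},b \right)}\right) = 83 \left(-27 + \left(16 + 4 \left(-1\right)\right)\right) = 83 \left(-27 + \left(16 - 4\right)\right) = 83 \left(-27 + 12\right) = 83 \left(-15\right) = -1245$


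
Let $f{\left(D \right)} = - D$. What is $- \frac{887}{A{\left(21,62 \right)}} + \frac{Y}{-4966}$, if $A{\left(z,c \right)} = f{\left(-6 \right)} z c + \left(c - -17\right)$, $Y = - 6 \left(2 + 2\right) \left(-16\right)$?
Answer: $- \frac{21997}{115937} \approx -0.18973$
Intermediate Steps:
$Y = 384$ ($Y = \left(-6\right) 4 \left(-16\right) = \left(-24\right) \left(-16\right) = 384$)
$A{\left(z,c \right)} = 17 + c + 6 c z$ ($A{\left(z,c \right)} = \left(-1\right) \left(-6\right) z c + \left(c - -17\right) = 6 z c + \left(c + 17\right) = 6 c z + \left(17 + c\right) = 17 + c + 6 c z$)
$- \frac{887}{A{\left(21,62 \right)}} + \frac{Y}{-4966} = - \frac{887}{17 + 62 + 6 \cdot 62 \cdot 21} + \frac{384}{-4966} = - \frac{887}{17 + 62 + 7812} + 384 \left(- \frac{1}{4966}\right) = - \frac{887}{7891} - \frac{192}{2483} = - \frac{21997}{115937}$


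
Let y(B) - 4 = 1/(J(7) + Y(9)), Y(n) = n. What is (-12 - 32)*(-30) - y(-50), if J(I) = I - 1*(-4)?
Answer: 26319/20 ≈ 1315.9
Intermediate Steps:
J(I) = 4 + I (J(I) = I + 4 = 4 + I)
y(B) = 81/20 (y(B) = 4 + 1/((4 + 7) + 9) = 4 + 1/(11 + 9) = 4 + 1/20 = 81/20)
(-12 - 32)*(-30) - y(-50) = (-12 - 32)*(-30) - 1*81/20 = -44*(-30) - 81/20 = 1320 - 81/20 = 26319/20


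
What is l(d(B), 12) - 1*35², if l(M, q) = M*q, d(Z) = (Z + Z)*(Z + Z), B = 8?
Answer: 1847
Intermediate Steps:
d(Z) = 4*Z² (d(Z) = (2*Z)*(2*Z) = 4*Z²)
l(d(B), 12) - 1*35² = (4*8²)*12 - 1*35² = (4*64)*12 - 1*1225 = 256*12 - 1225 = 3072 - 1225 = 1847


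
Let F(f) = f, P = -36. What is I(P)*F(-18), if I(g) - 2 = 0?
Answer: -36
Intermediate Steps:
I(g) = 2 (I(g) = 2 + 0 = 2)
I(P)*F(-18) = 2*(-18) = -36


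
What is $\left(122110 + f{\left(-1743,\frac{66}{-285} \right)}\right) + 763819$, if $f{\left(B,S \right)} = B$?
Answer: $884186$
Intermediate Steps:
$\left(122110 + f{\left(-1743,\frac{66}{-285} \right)}\right) + 763819 = \left(122110 - 1743\right) + 763819 = 120367 + 763819 = 884186$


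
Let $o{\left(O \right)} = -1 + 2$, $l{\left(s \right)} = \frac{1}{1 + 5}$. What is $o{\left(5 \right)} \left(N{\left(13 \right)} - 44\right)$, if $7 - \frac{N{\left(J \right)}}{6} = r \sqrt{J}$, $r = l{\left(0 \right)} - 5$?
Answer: $-2 + 29 \sqrt{13} \approx 102.56$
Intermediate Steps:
$l{\left(s \right)} = \frac{1}{6}$
$r = - \frac{29}{6}$ ($r = \frac{1}{6} - 5 = - \frac{29}{6} \approx -4.8333$)
$N{\left(J \right)} = 42 + 29 \sqrt{J}$ ($N{\left(J \right)} = 42 - 6 \left(- \frac{29 \sqrt{J}}{6}\right) = 42 + 29 \sqrt{J}$)
$o{\left(O \right)} = 1$
$o{\left(5 \right)} \left(N{\left(13 \right)} - 44\right) = 1 \left(\left(42 + 29 \sqrt{13}\right) - 44\right) = 1 \left(-2 + 29 \sqrt{13}\right) = -2 + 29 \sqrt{13}$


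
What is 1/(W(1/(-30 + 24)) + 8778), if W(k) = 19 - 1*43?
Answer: 1/8754 ≈ 0.00011423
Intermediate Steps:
W(k) = -24 (W(k) = 19 - 43 = -24)
1/(W(1/(-30 + 24)) + 8778) = 1/(-24 + 8778) = 1/8754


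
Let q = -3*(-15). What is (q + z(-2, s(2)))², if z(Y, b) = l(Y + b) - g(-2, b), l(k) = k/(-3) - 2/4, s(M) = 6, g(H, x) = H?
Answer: 73441/36 ≈ 2040.0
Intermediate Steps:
l(k) = -½ - k/3 (l(k) = k*(-⅓) - 2*¼ = -k/3 - ½ = -½ - k/3)
q = 45
z(Y, b) = 3/2 - Y/3 - b/3 (z(Y, b) = (-½ - (Y + b)/3) - 1*(-2) = (-½ + (-Y/3 - b/3)) + 2 = (-½ - Y/3 - b/3) + 2 = 3/2 - Y/3 - b/3)
(q + z(-2, s(2)))² = (45 + (3/2 - ⅓*(-2) - ⅓*6))² = (45 + (3/2 + ⅔ - 2))² = (45 + ⅙)² = (271/6)² = 73441/36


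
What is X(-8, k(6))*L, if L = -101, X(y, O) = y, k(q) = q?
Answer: 808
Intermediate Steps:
X(-8, k(6))*L = -8*(-101) = 808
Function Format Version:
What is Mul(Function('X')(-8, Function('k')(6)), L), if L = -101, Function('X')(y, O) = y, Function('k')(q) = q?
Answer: 808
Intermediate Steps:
Mul(Function('X')(-8, Function('k')(6)), L) = Mul(-8, -101) = 808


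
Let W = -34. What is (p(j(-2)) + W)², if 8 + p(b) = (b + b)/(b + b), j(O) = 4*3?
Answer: 1681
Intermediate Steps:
j(O) = 12
p(b) = -7 (p(b) = -8 + (b + b)/(b + b) = -8 + (2*b)/((2*b)) = -8 + (2*b)*(1/(2*b)) = -8 + 1 = -7)
(p(j(-2)) + W)² = (-7 - 34)² = (-41)² = 1681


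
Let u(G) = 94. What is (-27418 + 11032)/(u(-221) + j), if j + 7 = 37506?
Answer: -5462/12531 ≈ -0.43588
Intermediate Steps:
j = 37499 (j = -7 + 37506 = 37499)
(-27418 + 11032)/(u(-221) + j) = (-27418 + 11032)/(94 + 37499) = -16386/37593 = -16386*1/37593 = -5462/12531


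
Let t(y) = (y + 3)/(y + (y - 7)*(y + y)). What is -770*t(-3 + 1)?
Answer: -385/17 ≈ -22.647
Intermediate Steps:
t(y) = (3 + y)/(y + 2*y*(-7 + y)) (t(y) = (3 + y)/(y + (-7 + y)*(2*y)) = (3 + y)/(y + 2*y*(-7 + y)))
-770*t(-3 + 1) = -770*(3 + (-3 + 1))/((-3 + 1)*(-13 + 2*(-3 + 1))) = -770*(3 - 2)/((-2)*(-13 + 2*(-2))) = -(-385)/(-13 - 4) = -(-385)/(-17) = -(-385)*(-1)/17 = -770*1/34 = -385/17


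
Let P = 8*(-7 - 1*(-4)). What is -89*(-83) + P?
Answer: 7363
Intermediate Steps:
P = -24 (P = 8*(-7 + 4) = 8*(-3) = -24)
-89*(-83) + P = -89*(-83) - 24 = 7387 - 24 = 7363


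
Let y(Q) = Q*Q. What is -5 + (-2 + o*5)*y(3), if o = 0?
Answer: -23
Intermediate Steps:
y(Q) = Q**2
-5 + (-2 + o*5)*y(3) = -5 + (-2 + 0*5)*3**2 = -5 + (-2 + 0)*9 = -5 - 2*9 = -5 - 18 = -23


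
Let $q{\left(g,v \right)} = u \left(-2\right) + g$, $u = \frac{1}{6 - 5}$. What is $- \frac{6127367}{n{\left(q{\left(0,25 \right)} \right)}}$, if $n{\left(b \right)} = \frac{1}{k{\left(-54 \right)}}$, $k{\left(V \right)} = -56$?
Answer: $343132552$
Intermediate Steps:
$u = 1$ ($u = 1^{-1} = 1$)
$q{\left(g,v \right)} = -2 + g$ ($q{\left(g,v \right)} = 1 \left(-2\right) + g = -2 + g$)
$n{\left(b \right)} = - \frac{1}{56}$ ($n{\left(b \right)} = \frac{1}{-56} = - \frac{1}{56}$)
$- \frac{6127367}{n{\left(q{\left(0,25 \right)} \right)}} = - \frac{6127367}{- \frac{1}{56}} = \left(-6127367\right) \left(-56\right) = 343132552$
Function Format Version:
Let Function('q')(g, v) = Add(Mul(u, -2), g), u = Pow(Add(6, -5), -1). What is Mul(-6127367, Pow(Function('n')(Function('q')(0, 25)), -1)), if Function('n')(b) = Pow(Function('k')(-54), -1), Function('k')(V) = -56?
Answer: 343132552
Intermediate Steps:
u = 1 (u = Pow(1, -1) = 1)
Function('q')(g, v) = Add(-2, g) (Function('q')(g, v) = Add(Mul(1, -2), g) = Add(-2, g))
Function('n')(b) = Rational(-1, 56) (Function('n')(b) = Pow(-56, -1) = Rational(-1, 56))
Mul(-6127367, Pow(Function('n')(Function('q')(0, 25)), -1)) = Mul(-6127367, Pow(Rational(-1, 56), -1)) = Mul(-6127367, -56) = 343132552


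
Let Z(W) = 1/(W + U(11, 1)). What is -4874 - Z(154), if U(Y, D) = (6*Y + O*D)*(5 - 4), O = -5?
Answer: -1047911/215 ≈ -4874.0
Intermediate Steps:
U(Y, D) = -5*D + 6*Y (U(Y, D) = (6*Y - 5*D)*(5 - 4) = (-5*D + 6*Y)*1 = -5*D + 6*Y)
Z(W) = 1/(61 + W) (Z(W) = 1/(W + (-5*1 + 6*11)) = 1/(W + (-5 + 66)) = 1/(W + 61) = 1/(61 + W))
-4874 - Z(154) = -4874 - 1/(61 + 154) = -4874 - 1/215 = -1047911/215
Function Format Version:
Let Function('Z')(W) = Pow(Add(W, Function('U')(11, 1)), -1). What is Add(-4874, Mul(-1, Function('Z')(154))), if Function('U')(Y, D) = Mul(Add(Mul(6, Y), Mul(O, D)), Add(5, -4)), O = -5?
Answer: Rational(-1047911, 215) ≈ -4874.0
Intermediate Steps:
Function('U')(Y, D) = Add(Mul(-5, D), Mul(6, Y)) (Function('U')(Y, D) = Mul(Add(Mul(6, Y), Mul(-5, D)), Add(5, -4)) = Mul(Add(Mul(-5, D), Mul(6, Y)), 1) = Add(Mul(-5, D), Mul(6, Y)))
Function('Z')(W) = Pow(Add(61, W), -1) (Function('Z')(W) = Pow(Add(W, Add(Mul(-5, 1), Mul(6, 11))), -1) = Pow(Add(W, Add(-5, 66)), -1) = Pow(Add(W, 61), -1) = Pow(Add(61, W), -1))
Add(-4874, Mul(-1, Function('Z')(154))) = Add(-4874, Mul(-1, Pow(Add(61, 154), -1))) = Add(-4874, Mul(-1, Pow(215, -1))) = Add(-4874, Mul(-1, Rational(1, 215))) = Add(-4874, Rational(-1, 215)) = Rational(-1047911, 215)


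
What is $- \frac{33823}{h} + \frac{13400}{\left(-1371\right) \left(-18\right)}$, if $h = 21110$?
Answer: $- \frac{275904997}{260476290} \approx -1.0592$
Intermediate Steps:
$- \frac{33823}{h} + \frac{13400}{\left(-1371\right) \left(-18\right)} = - \frac{33823}{21110} + \frac{13400}{\left(-1371\right) \left(-18\right)} = \left(-33823\right) \frac{1}{21110} + \frac{13400}{24678} = - \frac{33823}{21110} + 13400 \cdot \frac{1}{24678} = - \frac{33823}{21110} + \frac{6700}{12339} = - \frac{275904997}{260476290}$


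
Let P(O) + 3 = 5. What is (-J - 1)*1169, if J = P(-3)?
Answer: -3507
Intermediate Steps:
P(O) = 2 (P(O) = -3 + 5 = 2)
J = 2
(-J - 1)*1169 = (-1*2 - 1)*1169 = (-2 - 1)*1169 = -3*1169 = -3507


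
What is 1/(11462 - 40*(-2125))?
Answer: 1/96462 ≈ 1.0367e-5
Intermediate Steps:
1/(11462 - 40*(-2125)) = 1/(11462 + 85000) = 1/96462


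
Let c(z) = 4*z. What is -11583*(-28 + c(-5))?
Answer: 555984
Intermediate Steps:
-11583*(-28 + c(-5)) = -11583*(-28 + 4*(-5)) = -11583*(-28 - 20) = -11583*(-48) = -1287*(-432) = 555984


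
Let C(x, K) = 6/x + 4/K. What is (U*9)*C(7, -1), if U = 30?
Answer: -5940/7 ≈ -848.57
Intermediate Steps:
C(x, K) = 4/K + 6/x
(U*9)*C(7, -1) = (30*9)*(4/(-1) + 6/7) = 270*(4*(-1) + 6*(1/7)) = 270*(-4 + 6/7) = 270*(-22/7) = -5940/7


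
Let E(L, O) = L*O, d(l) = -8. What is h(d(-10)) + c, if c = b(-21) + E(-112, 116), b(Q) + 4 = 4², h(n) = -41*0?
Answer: -12980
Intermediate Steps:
h(n) = 0
b(Q) = 12 (b(Q) = -4 + 4² = -4 + 16 = 12)
c = -12980 (c = 12 - 112*116 = 12 - 12992 = -12980)
h(d(-10)) + c = 0 - 12980 = -12980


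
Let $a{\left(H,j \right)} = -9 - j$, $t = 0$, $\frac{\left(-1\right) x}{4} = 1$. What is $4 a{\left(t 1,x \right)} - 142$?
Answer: $-162$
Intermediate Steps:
$x = -4$ ($x = \left(-4\right) 1 = -4$)
$4 a{\left(t 1,x \right)} - 142 = 4 \left(-9 - -4\right) - 142 = 4 \left(-9 + 4\right) - 142 = 4 \left(-5\right) - 142 = -20 - 142 = -162$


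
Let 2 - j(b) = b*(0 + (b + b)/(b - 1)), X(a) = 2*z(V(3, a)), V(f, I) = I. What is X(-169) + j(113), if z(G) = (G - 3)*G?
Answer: 3242959/56 ≈ 57910.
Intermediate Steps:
z(G) = G*(-3 + G) (z(G) = (-3 + G)*G = G*(-3 + G))
X(a) = 2*a*(-3 + a) (X(a) = 2*(a*(-3 + a)) = 2*a*(-3 + a))
j(b) = 2 - 2*b**2/(-1 + b) (j(b) = 2 - b*(0 + (b + b)/(b - 1)) = 2 - b*(0 + (2*b)/(-1 + b)) = 2 - b*(0 + 2*b/(-1 + b)) = 2 - b*2*b/(-1 + b) = 2 - 2*b**2/(-1 + b))
X(-169) + j(113) = 2*(-169)*(-3 - 169) + 2*(-1 + 113 - 1*113**2)/(-1 + 113) = 2*(-169)*(-172) + 2*(-1 + 113 - 1*12769)/112 = 58136 + 2*(1/112)*(-1 + 113 - 12769) = 58136 + 2*(1/112)*(-12657) = 58136 - 12657/56 = 3242959/56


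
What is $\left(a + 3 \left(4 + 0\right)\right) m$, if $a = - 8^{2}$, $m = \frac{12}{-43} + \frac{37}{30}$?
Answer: $- \frac{32006}{645} \approx -49.622$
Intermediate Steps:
$m = \frac{1231}{1290}$ ($m = 12 \left(- \frac{1}{43}\right) + 37 \cdot \frac{1}{30} = - \frac{12}{43} + \frac{37}{30} = \frac{1231}{1290} \approx 0.95426$)
$a = -64$ ($a = \left(-1\right) 64 = -64$)
$\left(a + 3 \left(4 + 0\right)\right) m = \left(-64 + 3 \left(4 + 0\right)\right) \frac{1231}{1290} = \left(-64 + 3 \cdot 4\right) \frac{1231}{1290} = \left(-64 + 12\right) \frac{1231}{1290} = \left(-52\right) \frac{1231}{1290} = - \frac{32006}{645}$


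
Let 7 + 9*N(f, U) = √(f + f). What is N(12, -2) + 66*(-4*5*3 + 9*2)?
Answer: -24955/9 + 2*√6/9 ≈ -2772.2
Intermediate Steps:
N(f, U) = -7/9 + √2*√f/9 (N(f, U) = -7/9 + √(f + f)/9 = -7/9 + √(2*f)/9 = -7/9 + (√2*√f)/9 = -7/9 + √2*√f/9)
N(12, -2) + 66*(-4*5*3 + 9*2) = (-7/9 + √2*√12/9) + 66*(-4*5*3 + 9*2) = (-7/9 + √2*(2*√3)/9) + 66*(-20*3 + 18) = (-7/9 + 2*√6/9) + 66*(-60 + 18) = (-7/9 + 2*√6/9) + 66*(-42) = (-7/9 + 2*√6/9) - 2772 = -24955/9 + 2*√6/9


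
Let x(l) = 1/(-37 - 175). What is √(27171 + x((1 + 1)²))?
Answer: √305293303/106 ≈ 164.84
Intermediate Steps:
x(l) = -1/212 (x(l) = 1/(-212) = -1/212)
√(27171 + x((1 + 1)²)) = √(27171 - 1/212) = √(5760251/212) = √305293303/106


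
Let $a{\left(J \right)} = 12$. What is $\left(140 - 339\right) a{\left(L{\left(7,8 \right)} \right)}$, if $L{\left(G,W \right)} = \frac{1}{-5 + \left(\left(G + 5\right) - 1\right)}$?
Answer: $-2388$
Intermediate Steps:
$L{\left(G,W \right)} = \frac{1}{-1 + G}$ ($L{\left(G,W \right)} = \frac{1}{-5 + \left(\left(5 + G\right) - 1\right)} = \frac{1}{-5 + \left(4 + G\right)} = \frac{1}{-1 + G}$)
$\left(140 - 339\right) a{\left(L{\left(7,8 \right)} \right)} = \left(140 - 339\right) 12 = \left(-199\right) 12 = -2388$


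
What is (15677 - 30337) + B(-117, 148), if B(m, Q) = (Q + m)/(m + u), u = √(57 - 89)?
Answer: -201153487/13721 - 124*I*√2/13721 ≈ -14660.0 - 0.012781*I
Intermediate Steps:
u = 4*I*√2 (u = √(-32) = 4*I*√2 ≈ 5.6569*I)
B(m, Q) = (Q + m)/(m + 4*I*√2)
(15677 - 30337) + B(-117, 148) = (15677 - 30337) + (148 - 117)/(-117 + 4*I*√2) = -14660 + 31/(-117 + 4*I*√2)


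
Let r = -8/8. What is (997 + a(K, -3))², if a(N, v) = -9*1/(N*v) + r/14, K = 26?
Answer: 8232114361/8281 ≈ 9.9410e+5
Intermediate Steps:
r = -1 (r = -8*⅛ = -1)
a(N, v) = -1/14 - 9/(N*v) (a(N, v) = -9*1/(N*v) - 1/14 = -9/(N*v) - 1*1/14 = -9/(N*v) - 1/14 = -1/14 - 9/(N*v))
(997 + a(K, -3))² = (997 + (-1/14 - 9/(26*(-3))))² = (997 + (-1/14 - 9*1/26*(-⅓)))² = (997 + (-1/14 + 3/26))² = (997 + 4/91)² = (90731/91)² = 8232114361/8281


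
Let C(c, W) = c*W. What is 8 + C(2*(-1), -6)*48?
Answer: 584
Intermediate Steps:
C(c, W) = W*c
8 + C(2*(-1), -6)*48 = 8 - 12*(-1)*48 = 8 - 6*(-2)*48 = 8 + 12*48 = 8 + 576 = 584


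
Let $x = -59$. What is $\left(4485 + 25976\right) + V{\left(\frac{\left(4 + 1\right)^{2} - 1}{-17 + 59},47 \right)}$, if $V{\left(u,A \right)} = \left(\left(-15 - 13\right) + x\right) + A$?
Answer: $30421$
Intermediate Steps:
$V{\left(u,A \right)} = -87 + A$ ($V{\left(u,A \right)} = \left(\left(-15 - 13\right) - 59\right) + A = \left(-28 - 59\right) + A = -87 + A$)
$\left(4485 + 25976\right) + V{\left(\frac{\left(4 + 1\right)^{2} - 1}{-17 + 59},47 \right)} = \left(4485 + 25976\right) + \left(-87 + 47\right) = 30461 - 40 = 30421$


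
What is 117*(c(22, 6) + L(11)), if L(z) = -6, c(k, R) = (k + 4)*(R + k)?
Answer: 84474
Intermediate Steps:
c(k, R) = (4 + k)*(R + k)
117*(c(22, 6) + L(11)) = 117*((22² + 4*6 + 4*22 + 6*22) - 6) = 117*((484 + 24 + 88 + 132) - 6) = 117*(728 - 6) = 117*722 = 84474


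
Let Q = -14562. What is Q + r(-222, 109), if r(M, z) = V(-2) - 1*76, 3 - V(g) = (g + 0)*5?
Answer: -14625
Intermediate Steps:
V(g) = 3 - 5*g (V(g) = 3 - (g + 0)*5 = 3 - g*5 = 3 - 5*g)
r(M, z) = -63 (r(M, z) = (3 - 5*(-2)) - 1*76 = (3 + 10) - 76 = 13 - 76 = -63)
Q + r(-222, 109) = -14562 - 63 = -14625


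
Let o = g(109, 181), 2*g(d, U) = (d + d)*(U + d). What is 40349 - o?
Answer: 8739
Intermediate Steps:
g(d, U) = d*(U + d) (g(d, U) = ((d + d)*(U + d))/2 = ((2*d)*(U + d))/2 = (2*d*(U + d))/2 = d*(U + d))
o = 31610 (o = 109*(181 + 109) = 109*290 = 31610)
40349 - o = 40349 - 1*31610 = 40349 - 31610 = 8739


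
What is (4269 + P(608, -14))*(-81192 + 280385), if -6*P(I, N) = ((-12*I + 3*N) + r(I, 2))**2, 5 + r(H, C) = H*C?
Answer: -7472628786395/6 ≈ -1.2454e+12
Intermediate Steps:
r(H, C) = -5 + C*H (r(H, C) = -5 + H*C = -5 + C*H)
P(I, N) = -(-5 - 10*I + 3*N)**2/6 (P(I, N) = -((-12*I + 3*N) + (-5 + 2*I))**2/6 = -(-5 - 10*I + 3*N)**2/6)
(4269 + P(608, -14))*(-81192 + 280385) = (4269 - (5 - 3*(-14) + 10*608)**2/6)*(-81192 + 280385) = (4269 - (5 + 42 + 6080)**2/6)*199193 = (4269 - 1/6*6127**2)*199193 = (4269 - 1/6*37540129)*199193 = (4269 - 37540129/6)*199193 = -37514515/6*199193 = -7472628786395/6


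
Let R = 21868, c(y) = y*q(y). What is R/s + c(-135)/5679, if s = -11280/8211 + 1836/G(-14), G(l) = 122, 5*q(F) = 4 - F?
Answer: 1151419397327/720351493 ≈ 1598.4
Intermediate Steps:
q(F) = ⅘ - F/5 (q(F) = (4 - F)/5 = ⅘ - F/5)
c(y) = y*(⅘ - y/5)
s = 2283206/166957 (s = -11280/8211 + 1836/122 = -11280*1/8211 + 1836*(1/122) = -3760/2737 + 918/61 = 2283206/166957 ≈ 13.675)
R/s + c(-135)/5679 = 21868/(2283206/166957) + ((⅕)*(-135)*(4 - 1*(-135)))/5679 = 21868*(166957/2283206) + ((⅕)*(-135)*(4 + 135))*(1/5679) = 1825507838/1141603 + ((⅕)*(-135)*139)*(1/5679) = 1825507838/1141603 - 3753*1/5679 = 1825507838/1141603 - 417/631 = 1151419397327/720351493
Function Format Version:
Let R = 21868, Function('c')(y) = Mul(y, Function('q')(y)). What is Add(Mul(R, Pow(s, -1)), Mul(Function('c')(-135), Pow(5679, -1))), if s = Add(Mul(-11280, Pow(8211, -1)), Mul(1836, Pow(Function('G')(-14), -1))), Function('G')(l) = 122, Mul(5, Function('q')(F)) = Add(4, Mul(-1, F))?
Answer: Rational(1151419397327, 720351493) ≈ 1598.4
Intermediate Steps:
Function('q')(F) = Add(Rational(4, 5), Mul(Rational(-1, 5), F)) (Function('q')(F) = Mul(Rational(1, 5), Add(4, Mul(-1, F))) = Add(Rational(4, 5), Mul(Rational(-1, 5), F)))
Function('c')(y) = Mul(y, Add(Rational(4, 5), Mul(Rational(-1, 5), y)))
s = Rational(2283206, 166957) (s = Add(Mul(-11280, Pow(8211, -1)), Mul(1836, Pow(122, -1))) = Add(Mul(-11280, Rational(1, 8211)), Mul(1836, Rational(1, 122))) = Add(Rational(-3760, 2737), Rational(918, 61)) = Rational(2283206, 166957) ≈ 13.675)
Add(Mul(R, Pow(s, -1)), Mul(Function('c')(-135), Pow(5679, -1))) = Add(Mul(21868, Pow(Rational(2283206, 166957), -1)), Mul(Mul(Rational(1, 5), -135, Add(4, Mul(-1, -135))), Pow(5679, -1))) = Add(Mul(21868, Rational(166957, 2283206)), Mul(Mul(Rational(1, 5), -135, Add(4, 135)), Rational(1, 5679))) = Add(Rational(1825507838, 1141603), Mul(Mul(Rational(1, 5), -135, 139), Rational(1, 5679))) = Add(Rational(1825507838, 1141603), Mul(-3753, Rational(1, 5679))) = Add(Rational(1825507838, 1141603), Rational(-417, 631)) = Rational(1151419397327, 720351493)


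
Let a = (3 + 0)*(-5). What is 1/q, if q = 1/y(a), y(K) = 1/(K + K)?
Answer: -1/30 ≈ -0.033333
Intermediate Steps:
a = -15 (a = 3*(-5) = -15)
y(K) = 1/(2*K)
q = -30 (q = 1/((½)/(-15)) = 1/((½)*(-1/15)) = 1/(-1/30) = -30)
1/q = 1/(-30) = -1/30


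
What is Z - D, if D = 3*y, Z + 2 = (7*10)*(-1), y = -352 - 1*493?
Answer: 2463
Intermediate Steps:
y = -845 (y = -352 - 493 = -845)
Z = -72 (Z = -2 + (7*10)*(-1) = -2 + 70*(-1) = -2 - 70 = -72)
D = -2535 (D = 3*(-845) = -2535)
Z - D = -72 - 1*(-2535) = -72 + 2535 = 2463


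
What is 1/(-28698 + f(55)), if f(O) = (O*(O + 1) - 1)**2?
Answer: 1/9451543 ≈ 1.0580e-7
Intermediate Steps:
f(O) = (-1 + O*(1 + O))**2 (f(O) = (O*(1 + O) - 1)**2 = (-1 + O*(1 + O))**2)
1/(-28698 + f(55)) = 1/(-28698 + (-1 + 55 + 55**2)**2) = 1/(-28698 + (-1 + 55 + 3025)**2) = 1/(-28698 + 3079**2) = 1/(-28698 + 9480241) = 1/9451543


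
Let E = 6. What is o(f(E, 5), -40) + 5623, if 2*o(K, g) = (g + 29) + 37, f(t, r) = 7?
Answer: 5636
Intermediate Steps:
o(K, g) = 33 + g/2 (o(K, g) = ((g + 29) + 37)/2 = ((29 + g) + 37)/2 = (66 + g)/2 = 33 + g/2)
o(f(E, 5), -40) + 5623 = (33 + (½)*(-40)) + 5623 = (33 - 20) + 5623 = 13 + 5623 = 5636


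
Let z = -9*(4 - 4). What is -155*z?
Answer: 0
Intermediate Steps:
z = 0 (z = -9*0 = 0)
-155*z = -155*0 = 0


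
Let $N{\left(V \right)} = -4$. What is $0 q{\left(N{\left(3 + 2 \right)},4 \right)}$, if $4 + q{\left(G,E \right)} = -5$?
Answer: $0$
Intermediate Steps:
$q{\left(G,E \right)} = -9$ ($q{\left(G,E \right)} = -4 - 5 = -9$)
$0 q{\left(N{\left(3 + 2 \right)},4 \right)} = 0 \left(-9\right) = 0$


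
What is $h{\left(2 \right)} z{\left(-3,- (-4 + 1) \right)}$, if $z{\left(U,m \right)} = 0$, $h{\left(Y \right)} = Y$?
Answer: $0$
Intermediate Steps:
$h{\left(2 \right)} z{\left(-3,- (-4 + 1) \right)} = 2 \cdot 0 = 0$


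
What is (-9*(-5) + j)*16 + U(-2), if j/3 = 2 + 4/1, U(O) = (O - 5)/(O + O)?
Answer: 4039/4 ≈ 1009.8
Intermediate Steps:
U(O) = (-5 + O)/(2*O) (U(O) = (-5 + O)/((2*O)) = (-5 + O)*(1/(2*O)) = (-5 + O)/(2*O))
j = 18 (j = 3*(2 + 4/1) = 3*(2 + 1*4) = 3*(2 + 4) = 3*6 = 18)
(-9*(-5) + j)*16 + U(-2) = (-9*(-5) + 18)*16 + (1/2)*(-5 - 2)/(-2) = (-3*(-15) + 18)*16 + (1/2)*(-1/2)*(-7) = (45 + 18)*16 + 7/4 = 63*16 + 7/4 = 1008 + 7/4 = 4039/4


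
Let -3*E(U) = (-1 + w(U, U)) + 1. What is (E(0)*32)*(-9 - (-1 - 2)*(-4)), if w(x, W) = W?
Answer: 0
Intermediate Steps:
E(U) = -U/3 (E(U) = -((-1 + U) + 1)/3 = -U/3)
(E(0)*32)*(-9 - (-1 - 2)*(-4)) = (-1/3*0*32)*(-9 - (-1 - 2)*(-4)) = (0*32)*(-9 - (-3)*(-4)) = 0*(-9 - 1*12) = 0*(-9 - 12) = 0*(-21) = 0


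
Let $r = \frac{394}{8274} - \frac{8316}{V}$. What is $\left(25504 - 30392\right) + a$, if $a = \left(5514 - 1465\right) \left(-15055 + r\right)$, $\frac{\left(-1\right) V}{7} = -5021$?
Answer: $- \frac{6428036398526}{105441} \approx -6.0963 \cdot 10^{7}$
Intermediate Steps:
$V = 35147$ ($V = \left(-7\right) \left(-5021\right) = 35147$)
$r = - \frac{19927}{105441}$ ($r = \frac{394}{8274} - \frac{8316}{35147} = 394 \cdot \frac{1}{8274} - \frac{1188}{5021} = \frac{1}{21} - \frac{1188}{5021} = - \frac{19927}{105441} \approx -0.18899$)
$a = - \frac{6427521002918}{105441}$ ($a = \left(5514 - 1465\right) \left(-15055 - \frac{19927}{105441}\right) = 4049 \left(- \frac{1587434182}{105441}\right) = - \frac{6427521002918}{105441} \approx -6.0958 \cdot 10^{7}$)
$\left(25504 - 30392\right) + a = \left(25504 - 30392\right) - \frac{6427521002918}{105441} = -4888 - \frac{6427521002918}{105441} = - \frac{6428036398526}{105441}$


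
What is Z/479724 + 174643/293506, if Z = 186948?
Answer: 11554233185/11733489362 ≈ 0.98472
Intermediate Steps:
Z/479724 + 174643/293506 = 186948/479724 + 174643/293506 = 186948*(1/479724) + 174643*(1/293506) = 15579/39977 + 174643/293506 = 11554233185/11733489362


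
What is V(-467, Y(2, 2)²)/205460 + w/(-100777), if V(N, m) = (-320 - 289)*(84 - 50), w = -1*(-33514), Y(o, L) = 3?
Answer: -4486237501/10352821210 ≈ -0.43333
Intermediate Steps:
w = 33514
V(N, m) = -20706 (V(N, m) = -609*34 = -20706)
V(-467, Y(2, 2)²)/205460 + w/(-100777) = -20706/205460 + 33514/(-100777) = -20706*1/205460 + 33514*(-1/100777) = -10353/102730 - 33514/100777 = -4486237501/10352821210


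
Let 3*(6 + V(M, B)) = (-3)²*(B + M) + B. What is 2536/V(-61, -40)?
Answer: -7608/967 ≈ -7.8676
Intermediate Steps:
V(M, B) = -6 + 3*M + 10*B/3 (V(M, B) = -6 + ((-3)²*(B + M) + B)/3 = -6 + (9*(B + M) + B)/3 = -6 + ((9*B + 9*M) + B)/3 = -6 + (9*M + 10*B)/3 = -6 + (3*M + 10*B/3) = -6 + 3*M + 10*B/3)
2536/V(-61, -40) = 2536/(-6 + 3*(-61) + (10/3)*(-40)) = 2536/(-6 - 183 - 400/3) = 2536/(-967/3) = 2536*(-3/967) = -7608/967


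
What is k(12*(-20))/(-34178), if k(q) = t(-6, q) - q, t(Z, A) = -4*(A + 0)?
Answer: -600/17089 ≈ -0.035110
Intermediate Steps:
t(Z, A) = -4*A
k(q) = -5*q (k(q) = -4*q - q = -5*q)
k(12*(-20))/(-34178) = -60*(-20)/(-34178) = -5*(-240)*(-1/34178) = 1200*(-1/34178) = -600/17089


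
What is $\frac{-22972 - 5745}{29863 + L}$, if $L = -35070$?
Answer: $\frac{28717}{5207} \approx 5.5151$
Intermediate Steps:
$\frac{-22972 - 5745}{29863 + L} = \frac{-22972 - 5745}{29863 - 35070} = - \frac{28717}{-5207} = \left(-28717\right) \left(- \frac{1}{5207}\right) = \frac{28717}{5207}$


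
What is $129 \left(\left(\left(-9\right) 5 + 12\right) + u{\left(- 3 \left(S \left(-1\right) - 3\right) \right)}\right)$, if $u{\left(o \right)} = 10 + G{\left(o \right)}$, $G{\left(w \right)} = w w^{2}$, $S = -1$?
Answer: $24897$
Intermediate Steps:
$G{\left(w \right)} = w^{3}$
$u{\left(o \right)} = 10 + o^{3}$
$129 \left(\left(\left(-9\right) 5 + 12\right) + u{\left(- 3 \left(S \left(-1\right) - 3\right) \right)}\right) = 129 \left(\left(\left(-9\right) 5 + 12\right) + \left(10 + \left(- 3 \left(\left(-1\right) \left(-1\right) - 3\right)\right)^{3}\right)\right) = 129 \left(\left(-45 + 12\right) + \left(10 + \left(- 3 \left(1 - 3\right)\right)^{3}\right)\right) = 129 \left(-33 + \left(10 + \left(\left(-3\right) \left(-2\right)\right)^{3}\right)\right) = 129 \left(-33 + \left(10 + 6^{3}\right)\right) = 129 \left(-33 + \left(10 + 216\right)\right) = 129 \left(-33 + 226\right) = 129 \cdot 193 = 24897$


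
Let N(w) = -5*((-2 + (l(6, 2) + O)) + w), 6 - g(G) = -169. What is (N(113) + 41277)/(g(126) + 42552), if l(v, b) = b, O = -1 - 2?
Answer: 40727/42727 ≈ 0.95319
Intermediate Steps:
O = -3
g(G) = 175 (g(G) = 6 - 1*(-169) = 6 + 169 = 175)
N(w) = 15 - 5*w (N(w) = -5*((-2 + (2 - 3)) + w) = -5*((-2 - 1) + w) = -5*(-3 + w) = 15 - 5*w)
(N(113) + 41277)/(g(126) + 42552) = ((15 - 5*113) + 41277)/(175 + 42552) = ((15 - 565) + 41277)/42727 = (-550 + 41277)*(1/42727) = 40727*(1/42727) = 40727/42727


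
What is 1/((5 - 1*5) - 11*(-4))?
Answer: 1/44 ≈ 0.022727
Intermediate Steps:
1/((5 - 1*5) - 11*(-4)) = 1/((5 - 5) + 44) = 1/(0 + 44) = 1/44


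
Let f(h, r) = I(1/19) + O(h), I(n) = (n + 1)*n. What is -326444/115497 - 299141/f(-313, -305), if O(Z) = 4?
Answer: -4157662503271/56362536 ≈ -73766.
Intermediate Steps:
I(n) = n*(1 + n) (I(n) = (1 + n)*n = n*(1 + n))
f(h, r) = 1464/361 (f(h, r) = (1 + 1/19)/19 + 4 = (1/19)*(20/19) + 4 = 20/361 + 4 = 1464/361)
-326444/115497 - 299141/f(-313, -305) = -326444/115497 - 299141/1464/361 = -326444*1/115497 - 299141*361/1464 = -326444/115497 - 107989901/1464 = -4157662503271/56362536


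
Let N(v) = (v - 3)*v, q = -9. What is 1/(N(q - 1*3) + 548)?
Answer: 1/728 ≈ 0.0013736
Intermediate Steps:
N(v) = v*(-3 + v) (N(v) = (-3 + v)*v = v*(-3 + v))
1/(N(q - 1*3) + 548) = 1/((-9 - 1*3)*(-3 + (-9 - 1*3)) + 548) = 1/((-9 - 3)*(-3 + (-9 - 3)) + 548) = 1/(-12*(-3 - 12) + 548) = 1/(-12*(-15) + 548) = 1/(180 + 548) = 1/728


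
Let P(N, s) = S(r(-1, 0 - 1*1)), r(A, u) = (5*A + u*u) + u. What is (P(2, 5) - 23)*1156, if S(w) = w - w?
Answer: -26588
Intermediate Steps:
r(A, u) = u + u**2 + 5*A (r(A, u) = (5*A + u**2) + u = (u**2 + 5*A) + u = u + u**2 + 5*A)
S(w) = 0
P(N, s) = 0
(P(2, 5) - 23)*1156 = (0 - 23)*1156 = -23*1156 = -26588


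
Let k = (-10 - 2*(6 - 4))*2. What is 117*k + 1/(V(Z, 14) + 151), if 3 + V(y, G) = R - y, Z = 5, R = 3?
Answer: -478295/146 ≈ -3276.0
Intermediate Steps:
V(y, G) = -y (V(y, G) = -3 + (3 - y) = -y)
k = -28 (k = (-10 - 2*2)*2 = (-10 - 4)*2 = -14*2 = -28)
117*k + 1/(V(Z, 14) + 151) = 117*(-28) + 1/(-1*5 + 151) = -3276 + 1/(-5 + 151) = -3276 + 1/146 = -478295/146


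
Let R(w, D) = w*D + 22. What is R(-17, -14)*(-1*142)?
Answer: -36920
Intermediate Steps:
R(w, D) = 22 + D*w (R(w, D) = D*w + 22 = 22 + D*w)
R(-17, -14)*(-1*142) = (22 - 14*(-17))*(-1*142) = (22 + 238)*(-142) = 260*(-142) = -36920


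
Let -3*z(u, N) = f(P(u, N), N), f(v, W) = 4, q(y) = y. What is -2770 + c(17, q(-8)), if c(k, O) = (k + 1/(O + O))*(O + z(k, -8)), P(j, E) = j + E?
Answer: -35137/12 ≈ -2928.1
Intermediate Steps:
P(j, E) = E + j
z(u, N) = -4/3 (z(u, N) = -⅓*4 = -4/3)
c(k, O) = (-4/3 + O)*(k + 1/(2*O)) (c(k, O) = (k + 1/(O + O))*(O - 4/3) = (k + 1/(2*O))*(-4/3 + O) = (-4/3 + O)*(k + 1/(2*O)))
-2770 + c(17, q(-8)) = -2770 + (⅙)*(-4 - 8*(3 - 8*17 + 6*(-8)*17))/(-8) = -2770 + (⅙)*(-⅛)*(-4 - 8*(3 - 136 - 816)) = -2770 + (⅙)*(-⅛)*(-4 - 8*(-949)) = -2770 + (⅙)*(-⅛)*(-4 + 7592) = -2770 + (⅙)*(-⅛)*7588 = -2770 - 1897/12 = -35137/12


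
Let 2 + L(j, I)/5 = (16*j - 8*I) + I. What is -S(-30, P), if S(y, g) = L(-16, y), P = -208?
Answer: 240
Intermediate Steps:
L(j, I) = -10 - 35*I + 80*j (L(j, I) = -10 + 5*((16*j - 8*I) + I) = -10 + 5*((-8*I + 16*j) + I) = -10 + 5*(-7*I + 16*j) = -10 + (-35*I + 80*j) = -10 - 35*I + 80*j)
S(y, g) = -1290 - 35*y (S(y, g) = -10 - 35*y + 80*(-16) = -10 - 35*y - 1280 = -1290 - 35*y)
-S(-30, P) = -(-1290 - 35*(-30)) = -(-1290 + 1050) = -1*(-240) = 240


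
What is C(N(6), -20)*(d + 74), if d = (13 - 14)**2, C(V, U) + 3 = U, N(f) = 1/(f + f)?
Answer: -1725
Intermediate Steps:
N(f) = 1/(2*f)
C(V, U) = -3 + U
d = 1 (d = (-1)**2 = 1)
C(N(6), -20)*(d + 74) = (-3 - 20)*(1 + 74) = -23*75 = -1725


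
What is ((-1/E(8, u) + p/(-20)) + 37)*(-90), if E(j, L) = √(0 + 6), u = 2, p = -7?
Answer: -6723/2 + 15*√6 ≈ -3324.8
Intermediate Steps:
E(j, L) = √6
((-1/E(8, u) + p/(-20)) + 37)*(-90) = ((-1/(√6) - 7/(-20)) + 37)*(-90) = ((-√6/6 - 7*(-1/20)) + 37)*(-90) = ((-√6/6 + 7/20) + 37)*(-90) = ((7/20 - √6/6) + 37)*(-90) = (747/20 - √6/6)*(-90) = -6723/2 + 15*√6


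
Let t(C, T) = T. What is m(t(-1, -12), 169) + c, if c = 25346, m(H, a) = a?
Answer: 25515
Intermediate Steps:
m(t(-1, -12), 169) + c = 169 + 25346 = 25515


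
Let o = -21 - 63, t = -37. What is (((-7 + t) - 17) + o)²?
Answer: 21025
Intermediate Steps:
o = -84
(((-7 + t) - 17) + o)² = (((-7 - 37) - 17) - 84)² = ((-44 - 17) - 84)² = (-61 - 84)² = (-145)² = 21025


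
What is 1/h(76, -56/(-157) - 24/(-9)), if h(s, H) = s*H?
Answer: 471/108224 ≈ 0.0043521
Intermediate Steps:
h(s, H) = H*s
1/h(76, -56/(-157) - 24/(-9)) = 1/((-56/(-157) - 24/(-9))*76) = 1/((-56*(-1/157) - 24*(-1/9))*76) = 1/((56/157 + 8/3)*76) = 1/((1424/471)*76) = 1/(108224/471) = 471/108224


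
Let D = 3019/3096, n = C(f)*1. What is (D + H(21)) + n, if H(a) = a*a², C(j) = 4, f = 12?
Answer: 28687459/3096 ≈ 9266.0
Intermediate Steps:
H(a) = a³
n = 4 (n = 4*1 = 4)
D = 3019/3096 (D = 3019*(1/3096) = 3019/3096 ≈ 0.97513)
(D + H(21)) + n = (3019/3096 + 21³) + 4 = (3019/3096 + 9261) + 4 = 28675075/3096 + 4 = 28687459/3096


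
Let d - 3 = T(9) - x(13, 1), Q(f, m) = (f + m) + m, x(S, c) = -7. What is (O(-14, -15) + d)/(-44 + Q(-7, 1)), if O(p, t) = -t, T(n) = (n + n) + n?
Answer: -52/49 ≈ -1.0612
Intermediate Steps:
T(n) = 3*n (T(n) = 2*n + n = 3*n)
Q(f, m) = f + 2*m
d = 37 (d = 3 + (3*9 - 1*(-7)) = 3 + (27 + 7) = 3 + 34 = 37)
(O(-14, -15) + d)/(-44 + Q(-7, 1)) = (-1*(-15) + 37)/(-44 + (-7 + 2*1)) = (15 + 37)/(-44 + (-7 + 2)) = 52/(-44 - 5) = 52/(-49) = 52*(-1/49) = -52/49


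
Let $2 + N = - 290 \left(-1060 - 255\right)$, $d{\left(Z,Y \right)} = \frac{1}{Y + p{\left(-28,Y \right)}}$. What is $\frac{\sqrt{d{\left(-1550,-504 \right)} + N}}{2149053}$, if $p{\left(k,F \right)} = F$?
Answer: $\frac{\sqrt{2690791481}}{180520452} \approx 0.00028735$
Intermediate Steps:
$d{\left(Z,Y \right)} = \frac{1}{2 Y}$ ($d{\left(Z,Y \right)} = \frac{1}{Y + Y} = \frac{1}{2 Y}$)
$N = 381348$ ($N = -2 - 290 \left(-1060 - 255\right) = -2 - -381350 = -2 + 381350 = 381348$)
$\frac{\sqrt{d{\left(-1550,-504 \right)} + N}}{2149053} = \frac{\sqrt{\frac{1}{2 \left(-504\right)} + 381348}}{2149053} = \sqrt{\frac{1}{2} \left(- \frac{1}{504}\right) + 381348} \cdot \frac{1}{2149053} = \sqrt{- \frac{1}{1008} + 381348} \cdot \frac{1}{2149053} = \sqrt{\frac{384398783}{1008}} \cdot \frac{1}{2149053} = \frac{\sqrt{2690791481}}{84} \cdot \frac{1}{2149053} = \frac{\sqrt{2690791481}}{180520452}$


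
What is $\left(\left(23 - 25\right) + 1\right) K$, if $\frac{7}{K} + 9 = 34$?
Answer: $- \frac{7}{25} \approx -0.28$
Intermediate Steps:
$K = \frac{7}{25}$ ($K = \frac{7}{-9 + 34} = \frac{7}{25} \approx 0.28$)
$\left(\left(23 - 25\right) + 1\right) K = \left(\left(23 - 25\right) + 1\right) \frac{7}{25} = \left(-2 + 1\right) \frac{7}{25} = \left(-1\right) \frac{7}{25} = - \frac{7}{25}$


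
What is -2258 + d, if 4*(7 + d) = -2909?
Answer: -11969/4 ≈ -2992.3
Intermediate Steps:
d = -2937/4 (d = -7 + (1/4)*(-2909) = -7 - 2909/4 = -2937/4 ≈ -734.25)
-2258 + d = -2258 - 2937/4 = -11969/4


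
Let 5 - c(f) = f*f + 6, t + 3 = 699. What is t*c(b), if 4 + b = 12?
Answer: -45240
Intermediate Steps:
t = 696 (t = -3 + 699 = 696)
b = 8 (b = -4 + 12 = 8)
c(f) = -1 - f² (c(f) = 5 - (f*f + 6) = 5 - (f² + 6) = 5 - (6 + f²) = 5 + (-6 - f²) = -1 - f²)
t*c(b) = 696*(-1 - 1*8²) = 696*(-1 - 1*64) = 696*(-1 - 64) = 696*(-65) = -45240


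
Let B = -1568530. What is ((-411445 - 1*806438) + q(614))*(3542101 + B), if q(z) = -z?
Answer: -2404790342787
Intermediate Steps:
((-411445 - 1*806438) + q(614))*(3542101 + B) = ((-411445 - 1*806438) - 1*614)*(3542101 - 1568530) = ((-411445 - 806438) - 614)*1973571 = (-1217883 - 614)*1973571 = -1218497*1973571 = -2404790342787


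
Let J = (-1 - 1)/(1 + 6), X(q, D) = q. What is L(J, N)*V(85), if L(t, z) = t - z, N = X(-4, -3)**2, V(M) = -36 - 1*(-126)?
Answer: -10260/7 ≈ -1465.7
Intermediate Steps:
V(M) = 90 (V(M) = -36 + 126 = 90)
J = -2/7 ≈ -0.28571
N = 16 (N = (-4)**2 = 16)
L(J, N)*V(85) = (-2/7 - 1*16)*90 = (-2/7 - 16)*90 = -114/7*90 = -10260/7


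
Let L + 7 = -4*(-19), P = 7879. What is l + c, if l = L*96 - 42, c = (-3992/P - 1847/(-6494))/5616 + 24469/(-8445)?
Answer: 5321763078023661487/808888913483040 ≈ 6579.1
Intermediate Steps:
L = 69 (L = -7 - 4*(-19) = -7 + 76 = 69)
c = -2343750521707793/808888913483040 (c = (-3992/7879 - 1847/(-6494))/5616 + 24469/(-8445) = (-3992*1/7879 - 1847*(-1/6494))*(1/5616) + 24469*(-1/8445) = (-3992/7879 + 1847/6494)*(1/5616) - 24469/8445 = -11371535/51166226*1/5616 - 24469/8445 = -11371535/287349525216 - 24469/8445 = -2343750521707793/808888913483040 ≈ -2.8975)
l = 6582 (l = 69*96 - 42 = 6624 - 42 = 6582)
l + c = 6582 - 2343750521707793/808888913483040 = 5321763078023661487/808888913483040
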